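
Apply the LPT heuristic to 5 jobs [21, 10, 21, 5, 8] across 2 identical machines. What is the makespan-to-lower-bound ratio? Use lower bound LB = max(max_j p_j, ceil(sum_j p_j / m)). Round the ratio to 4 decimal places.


LPT order: [21, 21, 10, 8, 5]
Machine loads after assignment: [31, 34]
LPT makespan = 34
Lower bound = max(max_job, ceil(total/2)) = max(21, 33) = 33
Ratio = 34 / 33 = 1.0303

1.0303


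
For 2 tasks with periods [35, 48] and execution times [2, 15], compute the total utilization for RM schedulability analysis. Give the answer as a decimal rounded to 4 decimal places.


Compute individual utilizations (exact fractions):
  Task 1: C/T = 2/35 (approx. 0.0571)
  Task 2: C/T = 15/48 = 5/16 (approx. 0.3125)
Total utilization U = 2/35 + 5/16 = 207/560
Rounded to 4 decimal places: U = 0.3696
RM (Liu & Layland) bound for 2 tasks = 0.828427; compare with U = 207/560 (approx. 0.369643)
U <= bound, so schedulable by RM sufficient condition.

0.3696


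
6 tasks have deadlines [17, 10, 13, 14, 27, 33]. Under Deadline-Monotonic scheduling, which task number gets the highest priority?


Sort tasks by relative deadline (ascending):
  Task 2: deadline = 10
  Task 3: deadline = 13
  Task 4: deadline = 14
  Task 1: deadline = 17
  Task 5: deadline = 27
  Task 6: deadline = 33
Priority order (highest first): [2, 3, 4, 1, 5, 6]
Highest priority task = 2

2


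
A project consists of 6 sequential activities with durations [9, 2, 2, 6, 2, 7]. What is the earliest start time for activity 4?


Activity 4 starts after activities 1 through 3 complete.
Predecessor durations: [9, 2, 2]
ES = 9 + 2 + 2 = 13

13


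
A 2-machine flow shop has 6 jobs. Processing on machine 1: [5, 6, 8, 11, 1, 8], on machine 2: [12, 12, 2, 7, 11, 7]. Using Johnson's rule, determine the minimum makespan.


Apply Johnson's rule:
  Group 1 (a <= b): [(5, 1, 11), (1, 5, 12), (2, 6, 12)]
  Group 2 (a > b): [(4, 11, 7), (6, 8, 7), (3, 8, 2)]
Optimal job order: [5, 1, 2, 4, 6, 3]
Schedule:
  Job 5: M1 done at 1, M2 done at 12
  Job 1: M1 done at 6, M2 done at 24
  Job 2: M1 done at 12, M2 done at 36
  Job 4: M1 done at 23, M2 done at 43
  Job 6: M1 done at 31, M2 done at 50
  Job 3: M1 done at 39, M2 done at 52
Makespan = 52

52


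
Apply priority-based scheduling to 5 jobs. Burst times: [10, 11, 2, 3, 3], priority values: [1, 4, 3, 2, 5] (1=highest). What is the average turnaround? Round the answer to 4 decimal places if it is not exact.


Sort by priority (ascending = highest first):
Order: [(1, 10), (2, 3), (3, 2), (4, 11), (5, 3)]
Completion times:
  Priority 1, burst=10, C=10
  Priority 2, burst=3, C=13
  Priority 3, burst=2, C=15
  Priority 4, burst=11, C=26
  Priority 5, burst=3, C=29
Average turnaround = 93/5 = 18.6

18.6


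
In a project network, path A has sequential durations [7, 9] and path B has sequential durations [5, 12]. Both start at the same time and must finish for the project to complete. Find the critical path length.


Path A total = 7 + 9 = 16
Path B total = 5 + 12 = 17
Critical path = longest path = max(16, 17) = 17

17


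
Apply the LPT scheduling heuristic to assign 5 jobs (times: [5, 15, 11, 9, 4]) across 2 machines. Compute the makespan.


Sort jobs in decreasing order (LPT): [15, 11, 9, 5, 4]
Assign each job to the least loaded machine:
  Machine 1: jobs [15, 5, 4], load = 24
  Machine 2: jobs [11, 9], load = 20
Makespan = max load = 24

24


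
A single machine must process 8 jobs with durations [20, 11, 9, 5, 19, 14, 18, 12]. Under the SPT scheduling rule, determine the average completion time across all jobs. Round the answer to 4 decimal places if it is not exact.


Sort jobs by processing time (SPT order): [5, 9, 11, 12, 14, 18, 19, 20]
Compute completion times sequentially:
  Job 1: processing = 5, completes at 5
  Job 2: processing = 9, completes at 14
  Job 3: processing = 11, completes at 25
  Job 4: processing = 12, completes at 37
  Job 5: processing = 14, completes at 51
  Job 6: processing = 18, completes at 69
  Job 7: processing = 19, completes at 88
  Job 8: processing = 20, completes at 108
Sum of completion times = 397
Average completion time = 397/8 = 49.625

49.625


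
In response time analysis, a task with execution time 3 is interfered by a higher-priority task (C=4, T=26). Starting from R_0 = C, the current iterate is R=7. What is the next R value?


R_next = C + ceil(R_prev / T_hp) * C_hp
ceil(7 / 26) = ceil(0.2692) = 1
Interference = 1 * 4 = 4
R_next = 3 + 4 = 7
R_next = R_prev, so the iteration has converged (response time = 7).

7


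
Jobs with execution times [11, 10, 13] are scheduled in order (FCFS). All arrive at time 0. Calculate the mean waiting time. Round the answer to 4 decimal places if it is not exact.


FCFS order (as given): [11, 10, 13]
Waiting times:
  Job 1: wait = 0
  Job 2: wait = 11
  Job 3: wait = 21
Sum of waiting times = 32
Average waiting time = 32/3 = 10.6667

10.6667


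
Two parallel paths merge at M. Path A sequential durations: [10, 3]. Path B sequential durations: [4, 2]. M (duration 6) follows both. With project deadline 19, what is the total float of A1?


Forward pass: ES(A1) = sum of predecessors on chain A = 0
EF = ES + duration = 0 + 10 = 10
Backward pass: LF(M) = deadline = 19; LS(M) = 19 - 6 = 13
LF(A1) = LS(M) - sum(successors on chain A) = 13 - 3 = 10
LS = LF - duration = 10 - 10 = 0
Total float = LS - ES = 0 - 0 = 0

0


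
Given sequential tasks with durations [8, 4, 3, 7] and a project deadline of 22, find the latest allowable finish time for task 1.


LF(activity 1) = deadline - sum of successor durations
Successors: activities 2 through 4 with durations [4, 3, 7]
Sum of successor durations = 14
LF = 22 - 14 = 8

8


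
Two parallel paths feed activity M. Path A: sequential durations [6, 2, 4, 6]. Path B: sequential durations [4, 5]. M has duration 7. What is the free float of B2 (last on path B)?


ES(B2) = sum of predecessors on chain B = 4
EF(B2) = ES + duration = 4 + 5 = 9
Successor of B2 is M. ES(M) = max(sum(A), sum(B)) = max(18, 9) = 18
Free float = ES(successor) - EF(current) = 18 - 9 = 9

9


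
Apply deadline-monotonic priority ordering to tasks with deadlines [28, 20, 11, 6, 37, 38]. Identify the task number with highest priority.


Sort tasks by relative deadline (ascending):
  Task 4: deadline = 6
  Task 3: deadline = 11
  Task 2: deadline = 20
  Task 1: deadline = 28
  Task 5: deadline = 37
  Task 6: deadline = 38
Priority order (highest first): [4, 3, 2, 1, 5, 6]
Highest priority task = 4

4


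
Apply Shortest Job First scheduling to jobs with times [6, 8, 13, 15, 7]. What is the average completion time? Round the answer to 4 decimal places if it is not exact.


SJF order (ascending): [6, 7, 8, 13, 15]
Completion times:
  Job 1: burst=6, C=6
  Job 2: burst=7, C=13
  Job 3: burst=8, C=21
  Job 4: burst=13, C=34
  Job 5: burst=15, C=49
Average completion = 123/5 = 24.6

24.6


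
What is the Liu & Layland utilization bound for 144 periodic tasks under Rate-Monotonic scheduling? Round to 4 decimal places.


Compute 2^(1/144) = 1.0048251257
Subtract 1: 1.0048251257 - 1 = 0.0048251257
Multiply by n: 144 * 0.0048251257 = 0.6948181008
Round to 4 dp: 0.6948

0.6948


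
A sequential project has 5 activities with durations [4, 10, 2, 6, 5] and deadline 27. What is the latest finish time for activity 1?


LF(activity 1) = deadline - sum of successor durations
Successors: activities 2 through 5 with durations [10, 2, 6, 5]
Sum of successor durations = 23
LF = 27 - 23 = 4

4


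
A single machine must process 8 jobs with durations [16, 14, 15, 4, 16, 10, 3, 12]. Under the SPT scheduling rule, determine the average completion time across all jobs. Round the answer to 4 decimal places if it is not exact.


Sort jobs by processing time (SPT order): [3, 4, 10, 12, 14, 15, 16, 16]
Compute completion times sequentially:
  Job 1: processing = 3, completes at 3
  Job 2: processing = 4, completes at 7
  Job 3: processing = 10, completes at 17
  Job 4: processing = 12, completes at 29
  Job 5: processing = 14, completes at 43
  Job 6: processing = 15, completes at 58
  Job 7: processing = 16, completes at 74
  Job 8: processing = 16, completes at 90
Sum of completion times = 321
Average completion time = 321/8 = 40.125

40.125


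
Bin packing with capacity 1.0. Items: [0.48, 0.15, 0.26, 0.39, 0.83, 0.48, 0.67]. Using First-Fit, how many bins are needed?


Place items sequentially using First-Fit:
  Item 0.48 -> new Bin 1
  Item 0.15 -> Bin 1 (now 0.63)
  Item 0.26 -> Bin 1 (now 0.89)
  Item 0.39 -> new Bin 2
  Item 0.83 -> new Bin 3
  Item 0.48 -> Bin 2 (now 0.87)
  Item 0.67 -> new Bin 4
Total bins used = 4

4


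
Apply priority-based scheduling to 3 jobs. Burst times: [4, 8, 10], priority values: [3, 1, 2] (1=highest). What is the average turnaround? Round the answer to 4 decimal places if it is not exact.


Sort by priority (ascending = highest first):
Order: [(1, 8), (2, 10), (3, 4)]
Completion times:
  Priority 1, burst=8, C=8
  Priority 2, burst=10, C=18
  Priority 3, burst=4, C=22
Average turnaround = 48/3 = 16.0

16.0


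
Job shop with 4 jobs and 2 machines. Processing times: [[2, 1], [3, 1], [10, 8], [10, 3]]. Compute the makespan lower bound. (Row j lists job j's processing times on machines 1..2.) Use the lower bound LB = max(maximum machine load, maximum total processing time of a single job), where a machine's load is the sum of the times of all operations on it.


Machine loads:
  Machine 1: 2 + 3 + 10 + 10 = 25
  Machine 2: 1 + 1 + 8 + 3 = 13
Max machine load = 25
Job totals:
  Job 1: 3
  Job 2: 4
  Job 3: 18
  Job 4: 13
Max job total = 18
Lower bound = max(25, 18) = 25

25


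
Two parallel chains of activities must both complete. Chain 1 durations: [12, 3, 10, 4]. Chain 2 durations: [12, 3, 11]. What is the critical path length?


Path A total = 12 + 3 + 10 + 4 = 29
Path B total = 12 + 3 + 11 = 26
Critical path = longest path = max(29, 26) = 29

29


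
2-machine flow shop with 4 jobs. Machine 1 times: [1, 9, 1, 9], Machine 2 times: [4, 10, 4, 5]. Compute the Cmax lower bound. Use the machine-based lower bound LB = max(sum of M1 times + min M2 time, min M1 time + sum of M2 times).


LB1 = sum(M1 times) + min(M2 times) = 20 + 4 = 24
LB2 = min(M1 times) + sum(M2 times) = 1 + 23 = 24
Lower bound = max(LB1, LB2) = max(24, 24) = 24

24


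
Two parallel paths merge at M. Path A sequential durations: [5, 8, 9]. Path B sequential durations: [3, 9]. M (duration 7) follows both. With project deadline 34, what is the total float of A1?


Forward pass: ES(A1) = sum of predecessors on chain A = 0
EF = ES + duration = 0 + 5 = 5
Backward pass: LF(M) = deadline = 34; LS(M) = 34 - 7 = 27
LF(A1) = LS(M) - sum(successors on chain A) = 27 - 17 = 10
LS = LF - duration = 10 - 5 = 5
Total float = LS - ES = 5 - 0 = 5

5


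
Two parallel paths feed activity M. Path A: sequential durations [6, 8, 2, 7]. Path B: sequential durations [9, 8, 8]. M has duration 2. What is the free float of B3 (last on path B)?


ES(B3) = sum of predecessors on chain B = 17
EF(B3) = ES + duration = 17 + 8 = 25
Successor of B3 is M. ES(M) = max(sum(A), sum(B)) = max(23, 25) = 25
Free float = ES(successor) - EF(current) = 25 - 25 = 0

0


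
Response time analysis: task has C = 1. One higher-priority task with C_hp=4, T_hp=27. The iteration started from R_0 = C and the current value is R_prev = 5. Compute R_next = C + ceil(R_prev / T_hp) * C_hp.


R_next = C + ceil(R_prev / T_hp) * C_hp
ceil(5 / 27) = ceil(0.1852) = 1
Interference = 1 * 4 = 4
R_next = 1 + 4 = 5
R_next = R_prev, so the iteration has converged (response time = 5).

5


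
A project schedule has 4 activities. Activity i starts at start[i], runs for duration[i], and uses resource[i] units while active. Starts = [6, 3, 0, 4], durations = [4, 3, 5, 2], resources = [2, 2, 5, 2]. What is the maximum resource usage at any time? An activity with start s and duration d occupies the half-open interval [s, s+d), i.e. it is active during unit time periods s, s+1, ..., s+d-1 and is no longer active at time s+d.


Each activity i is active on [start_i, start_i + duration_i).
Compute total resource usage per time slot:
  t=0: active resources = [5], total = 5
  t=1: active resources = [5], total = 5
  t=2: active resources = [5], total = 5
  t=3: active resources = [2, 5], total = 7
  t=4: active resources = [2, 5, 2], total = 9
  t=5: active resources = [2, 2], total = 4
  t=6: active resources = [2], total = 2
  t=7: active resources = [2], total = 2
  t=8: active resources = [2], total = 2
  t=9: active resources = [2], total = 2
Peak resource demand = 9

9


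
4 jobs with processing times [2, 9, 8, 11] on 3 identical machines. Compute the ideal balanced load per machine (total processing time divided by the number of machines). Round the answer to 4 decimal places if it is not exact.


Total processing time = 2 + 9 + 8 + 11 = 30
Number of machines = 3
Ideal balanced load = 30 / 3 = 10.0

10.0


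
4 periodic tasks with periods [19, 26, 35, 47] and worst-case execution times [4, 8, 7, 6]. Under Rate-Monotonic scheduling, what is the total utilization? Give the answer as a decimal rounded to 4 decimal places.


Compute individual utilizations (exact fractions):
  Task 1: C/T = 4/19 (approx. 0.2105)
  Task 2: C/T = 8/26 = 4/13 (approx. 0.3077)
  Task 3: C/T = 7/35 = 1/5 (approx. 0.2)
  Task 4: C/T = 6/47 (approx. 0.1277)
Total utilization U = 4/19 + 4/13 + 1/5 + 6/47 = 49099/58045
Rounded to 4 decimal places: U = 0.8459
RM (Liu & Layland) bound for 4 tasks = 0.756828; compare with U = 49099/58045 (approx. 0.845878)
bound < U <= 1, so the RM sufficient condition is not met (inconclusive; an exact test such as response-time analysis is needed).

0.8459


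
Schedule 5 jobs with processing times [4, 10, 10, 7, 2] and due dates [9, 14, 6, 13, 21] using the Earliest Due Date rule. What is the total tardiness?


Sort by due date (EDD order): [(10, 6), (4, 9), (7, 13), (10, 14), (2, 21)]
Compute completion times and tardiness:
  Job 1: p=10, d=6, C=10, tardiness=max(0,10-6)=4
  Job 2: p=4, d=9, C=14, tardiness=max(0,14-9)=5
  Job 3: p=7, d=13, C=21, tardiness=max(0,21-13)=8
  Job 4: p=10, d=14, C=31, tardiness=max(0,31-14)=17
  Job 5: p=2, d=21, C=33, tardiness=max(0,33-21)=12
Total tardiness = 46

46


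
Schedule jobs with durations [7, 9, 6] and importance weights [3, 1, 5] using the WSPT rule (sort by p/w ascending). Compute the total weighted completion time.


Compute p/w ratios and sort ascending (WSPT): [(6, 5), (7, 3), (9, 1)]
Compute weighted completion times:
  Job (p=6,w=5): C=6, w*C=5*6=30
  Job (p=7,w=3): C=13, w*C=3*13=39
  Job (p=9,w=1): C=22, w*C=1*22=22
Total weighted completion time = 91

91


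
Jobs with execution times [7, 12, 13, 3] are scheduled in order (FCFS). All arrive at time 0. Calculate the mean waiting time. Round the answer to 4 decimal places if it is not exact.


FCFS order (as given): [7, 12, 13, 3]
Waiting times:
  Job 1: wait = 0
  Job 2: wait = 7
  Job 3: wait = 19
  Job 4: wait = 32
Sum of waiting times = 58
Average waiting time = 58/4 = 14.5

14.5


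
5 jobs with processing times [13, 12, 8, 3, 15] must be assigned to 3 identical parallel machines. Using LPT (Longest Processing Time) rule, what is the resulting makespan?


Sort jobs in decreasing order (LPT): [15, 13, 12, 8, 3]
Assign each job to the least loaded machine:
  Machine 1: jobs [15], load = 15
  Machine 2: jobs [13, 3], load = 16
  Machine 3: jobs [12, 8], load = 20
Makespan = max load = 20

20


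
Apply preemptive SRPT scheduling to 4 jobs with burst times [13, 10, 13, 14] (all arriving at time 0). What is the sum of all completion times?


Since all jobs arrive at t=0, SRPT equals SPT ordering.
SPT order: [10, 13, 13, 14]
Completion times:
  Job 1: p=10, C=10
  Job 2: p=13, C=23
  Job 3: p=13, C=36
  Job 4: p=14, C=50
Total completion time = 10 + 23 + 36 + 50 = 119

119


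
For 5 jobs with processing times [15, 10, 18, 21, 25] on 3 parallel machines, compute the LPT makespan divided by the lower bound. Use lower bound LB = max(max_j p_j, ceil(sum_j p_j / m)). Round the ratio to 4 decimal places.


LPT order: [25, 21, 18, 15, 10]
Machine loads after assignment: [25, 31, 33]
LPT makespan = 33
Lower bound = max(max_job, ceil(total/3)) = max(25, 30) = 30
Ratio = 33 / 30 = 1.1

1.1


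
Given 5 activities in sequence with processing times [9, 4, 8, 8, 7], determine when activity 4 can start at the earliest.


Activity 4 starts after activities 1 through 3 complete.
Predecessor durations: [9, 4, 8]
ES = 9 + 4 + 8 = 21

21


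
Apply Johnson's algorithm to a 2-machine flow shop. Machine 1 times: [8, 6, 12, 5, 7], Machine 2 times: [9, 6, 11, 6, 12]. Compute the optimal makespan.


Apply Johnson's rule:
  Group 1 (a <= b): [(4, 5, 6), (2, 6, 6), (5, 7, 12), (1, 8, 9)]
  Group 2 (a > b): [(3, 12, 11)]
Optimal job order: [4, 2, 5, 1, 3]
Schedule:
  Job 4: M1 done at 5, M2 done at 11
  Job 2: M1 done at 11, M2 done at 17
  Job 5: M1 done at 18, M2 done at 30
  Job 1: M1 done at 26, M2 done at 39
  Job 3: M1 done at 38, M2 done at 50
Makespan = 50

50


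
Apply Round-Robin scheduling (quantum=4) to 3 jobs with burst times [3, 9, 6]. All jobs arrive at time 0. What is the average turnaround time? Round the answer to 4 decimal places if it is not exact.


Time quantum = 4
Execution trace:
  J1 runs 3 units, time = 3
  J2 runs 4 units, time = 7
  J3 runs 4 units, time = 11
  J2 runs 4 units, time = 15
  J3 runs 2 units, time = 17
  J2 runs 1 units, time = 18
Finish times: [3, 18, 17]
Average turnaround = 38/3 = 12.6667

12.6667


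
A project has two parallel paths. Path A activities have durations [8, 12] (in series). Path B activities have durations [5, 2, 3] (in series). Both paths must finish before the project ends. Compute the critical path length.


Path A total = 8 + 12 = 20
Path B total = 5 + 2 + 3 = 10
Critical path = longest path = max(20, 10) = 20

20


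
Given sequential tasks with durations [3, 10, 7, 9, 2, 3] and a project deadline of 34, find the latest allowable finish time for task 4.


LF(activity 4) = deadline - sum of successor durations
Successors: activities 5 through 6 with durations [2, 3]
Sum of successor durations = 5
LF = 34 - 5 = 29

29


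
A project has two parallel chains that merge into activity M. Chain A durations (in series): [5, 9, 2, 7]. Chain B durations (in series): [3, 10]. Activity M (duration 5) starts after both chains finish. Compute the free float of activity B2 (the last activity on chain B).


ES(B2) = sum of predecessors on chain B = 3
EF(B2) = ES + duration = 3 + 10 = 13
Successor of B2 is M. ES(M) = max(sum(A), sum(B)) = max(23, 13) = 23
Free float = ES(successor) - EF(current) = 23 - 13 = 10

10


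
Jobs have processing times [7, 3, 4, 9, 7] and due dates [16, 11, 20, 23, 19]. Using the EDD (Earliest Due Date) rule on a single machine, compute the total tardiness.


Sort by due date (EDD order): [(3, 11), (7, 16), (7, 19), (4, 20), (9, 23)]
Compute completion times and tardiness:
  Job 1: p=3, d=11, C=3, tardiness=max(0,3-11)=0
  Job 2: p=7, d=16, C=10, tardiness=max(0,10-16)=0
  Job 3: p=7, d=19, C=17, tardiness=max(0,17-19)=0
  Job 4: p=4, d=20, C=21, tardiness=max(0,21-20)=1
  Job 5: p=9, d=23, C=30, tardiness=max(0,30-23)=7
Total tardiness = 8

8


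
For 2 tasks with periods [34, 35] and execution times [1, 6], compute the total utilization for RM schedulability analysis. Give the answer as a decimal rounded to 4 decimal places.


Compute individual utilizations (exact fractions):
  Task 1: C/T = 1/34 (approx. 0.0294)
  Task 2: C/T = 6/35 (approx. 0.1714)
Total utilization U = 1/34 + 6/35 = 239/1190
Rounded to 4 decimal places: U = 0.2008
RM (Liu & Layland) bound for 2 tasks = 0.828427; compare with U = 239/1190 (approx. 0.200840)
U <= bound, so schedulable by RM sufficient condition.

0.2008


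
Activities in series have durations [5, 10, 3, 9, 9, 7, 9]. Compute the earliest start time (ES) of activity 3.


Activity 3 starts after activities 1 through 2 complete.
Predecessor durations: [5, 10]
ES = 5 + 10 = 15

15


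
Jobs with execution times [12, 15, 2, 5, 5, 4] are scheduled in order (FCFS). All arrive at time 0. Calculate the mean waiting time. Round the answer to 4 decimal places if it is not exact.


FCFS order (as given): [12, 15, 2, 5, 5, 4]
Waiting times:
  Job 1: wait = 0
  Job 2: wait = 12
  Job 3: wait = 27
  Job 4: wait = 29
  Job 5: wait = 34
  Job 6: wait = 39
Sum of waiting times = 141
Average waiting time = 141/6 = 23.5

23.5


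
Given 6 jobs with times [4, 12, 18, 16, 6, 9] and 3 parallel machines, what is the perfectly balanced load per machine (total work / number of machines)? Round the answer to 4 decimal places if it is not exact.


Total processing time = 4 + 12 + 18 + 16 + 6 + 9 = 65
Number of machines = 3
Ideal balanced load = 65 / 3 = 21.6667

21.6667


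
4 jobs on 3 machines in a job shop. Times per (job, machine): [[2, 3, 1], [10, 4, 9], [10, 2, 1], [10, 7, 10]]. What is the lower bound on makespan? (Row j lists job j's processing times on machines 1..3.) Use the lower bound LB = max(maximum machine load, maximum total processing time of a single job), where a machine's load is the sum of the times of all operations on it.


Machine loads:
  Machine 1: 2 + 10 + 10 + 10 = 32
  Machine 2: 3 + 4 + 2 + 7 = 16
  Machine 3: 1 + 9 + 1 + 10 = 21
Max machine load = 32
Job totals:
  Job 1: 6
  Job 2: 23
  Job 3: 13
  Job 4: 27
Max job total = 27
Lower bound = max(32, 27) = 32

32


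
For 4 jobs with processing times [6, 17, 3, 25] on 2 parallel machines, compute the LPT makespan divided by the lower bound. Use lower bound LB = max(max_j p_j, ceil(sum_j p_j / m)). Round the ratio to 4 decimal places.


LPT order: [25, 17, 6, 3]
Machine loads after assignment: [25, 26]
LPT makespan = 26
Lower bound = max(max_job, ceil(total/2)) = max(25, 26) = 26
Ratio = 26 / 26 = 1.0

1.0


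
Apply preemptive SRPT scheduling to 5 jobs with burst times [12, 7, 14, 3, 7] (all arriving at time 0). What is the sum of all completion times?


Since all jobs arrive at t=0, SRPT equals SPT ordering.
SPT order: [3, 7, 7, 12, 14]
Completion times:
  Job 1: p=3, C=3
  Job 2: p=7, C=10
  Job 3: p=7, C=17
  Job 4: p=12, C=29
  Job 5: p=14, C=43
Total completion time = 3 + 10 + 17 + 29 + 43 = 102

102


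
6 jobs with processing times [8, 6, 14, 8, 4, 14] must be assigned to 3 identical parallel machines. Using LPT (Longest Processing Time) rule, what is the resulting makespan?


Sort jobs in decreasing order (LPT): [14, 14, 8, 8, 6, 4]
Assign each job to the least loaded machine:
  Machine 1: jobs [14, 6], load = 20
  Machine 2: jobs [14, 4], load = 18
  Machine 3: jobs [8, 8], load = 16
Makespan = max load = 20

20


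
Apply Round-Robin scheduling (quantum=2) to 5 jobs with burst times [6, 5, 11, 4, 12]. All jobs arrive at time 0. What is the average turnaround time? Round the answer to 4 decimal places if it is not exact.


Time quantum = 2
Execution trace:
  J1 runs 2 units, time = 2
  J2 runs 2 units, time = 4
  J3 runs 2 units, time = 6
  J4 runs 2 units, time = 8
  J5 runs 2 units, time = 10
  J1 runs 2 units, time = 12
  J2 runs 2 units, time = 14
  J3 runs 2 units, time = 16
  J4 runs 2 units, time = 18
  J5 runs 2 units, time = 20
  J1 runs 2 units, time = 22
  J2 runs 1 units, time = 23
  J3 runs 2 units, time = 25
  J5 runs 2 units, time = 27
  J3 runs 2 units, time = 29
  J5 runs 2 units, time = 31
  J3 runs 2 units, time = 33
  J5 runs 2 units, time = 35
  J3 runs 1 units, time = 36
  J5 runs 2 units, time = 38
Finish times: [22, 23, 36, 18, 38]
Average turnaround = 137/5 = 27.4

27.4


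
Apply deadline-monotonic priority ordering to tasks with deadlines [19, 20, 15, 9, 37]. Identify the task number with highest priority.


Sort tasks by relative deadline (ascending):
  Task 4: deadline = 9
  Task 3: deadline = 15
  Task 1: deadline = 19
  Task 2: deadline = 20
  Task 5: deadline = 37
Priority order (highest first): [4, 3, 1, 2, 5]
Highest priority task = 4

4


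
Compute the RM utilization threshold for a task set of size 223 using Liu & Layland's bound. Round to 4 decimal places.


Compute 2^(1/223) = 1.0031131190
Subtract 1: 1.0031131190 - 1 = 0.0031131190
Multiply by n: 223 * 0.0031131190 = 0.6942255370
Round to 4 dp: 0.6942

0.6942


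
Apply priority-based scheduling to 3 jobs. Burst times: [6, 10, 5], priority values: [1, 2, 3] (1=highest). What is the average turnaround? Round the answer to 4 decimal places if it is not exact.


Sort by priority (ascending = highest first):
Order: [(1, 6), (2, 10), (3, 5)]
Completion times:
  Priority 1, burst=6, C=6
  Priority 2, burst=10, C=16
  Priority 3, burst=5, C=21
Average turnaround = 43/3 = 14.3333

14.3333


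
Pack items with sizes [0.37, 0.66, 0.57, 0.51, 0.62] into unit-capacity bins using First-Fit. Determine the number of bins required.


Place items sequentially using First-Fit:
  Item 0.37 -> new Bin 1
  Item 0.66 -> new Bin 2
  Item 0.57 -> Bin 1 (now 0.94)
  Item 0.51 -> new Bin 3
  Item 0.62 -> new Bin 4
Total bins used = 4

4


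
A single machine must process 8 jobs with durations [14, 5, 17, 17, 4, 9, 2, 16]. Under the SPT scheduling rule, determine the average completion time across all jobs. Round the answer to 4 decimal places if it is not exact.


Sort jobs by processing time (SPT order): [2, 4, 5, 9, 14, 16, 17, 17]
Compute completion times sequentially:
  Job 1: processing = 2, completes at 2
  Job 2: processing = 4, completes at 6
  Job 3: processing = 5, completes at 11
  Job 4: processing = 9, completes at 20
  Job 5: processing = 14, completes at 34
  Job 6: processing = 16, completes at 50
  Job 7: processing = 17, completes at 67
  Job 8: processing = 17, completes at 84
Sum of completion times = 274
Average completion time = 274/8 = 34.25

34.25


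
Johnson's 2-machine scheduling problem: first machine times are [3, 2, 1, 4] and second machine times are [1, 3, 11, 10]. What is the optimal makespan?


Apply Johnson's rule:
  Group 1 (a <= b): [(3, 1, 11), (2, 2, 3), (4, 4, 10)]
  Group 2 (a > b): [(1, 3, 1)]
Optimal job order: [3, 2, 4, 1]
Schedule:
  Job 3: M1 done at 1, M2 done at 12
  Job 2: M1 done at 3, M2 done at 15
  Job 4: M1 done at 7, M2 done at 25
  Job 1: M1 done at 10, M2 done at 26
Makespan = 26

26


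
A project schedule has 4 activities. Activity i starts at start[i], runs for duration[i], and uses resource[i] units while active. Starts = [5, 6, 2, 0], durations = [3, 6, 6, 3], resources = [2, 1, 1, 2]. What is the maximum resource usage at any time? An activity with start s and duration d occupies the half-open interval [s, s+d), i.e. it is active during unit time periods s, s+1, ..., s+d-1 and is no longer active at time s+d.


Each activity i is active on [start_i, start_i + duration_i).
Compute total resource usage per time slot:
  t=0: active resources = [2], total = 2
  t=1: active resources = [2], total = 2
  t=2: active resources = [1, 2], total = 3
  t=3: active resources = [1], total = 1
  t=4: active resources = [1], total = 1
  t=5: active resources = [2, 1], total = 3
  t=6: active resources = [2, 1, 1], total = 4
  t=7: active resources = [2, 1, 1], total = 4
  t=8: active resources = [1], total = 1
  t=9: active resources = [1], total = 1
  t=10: active resources = [1], total = 1
  t=11: active resources = [1], total = 1
Peak resource demand = 4

4


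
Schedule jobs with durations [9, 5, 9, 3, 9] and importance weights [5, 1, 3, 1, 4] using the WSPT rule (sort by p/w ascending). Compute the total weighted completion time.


Compute p/w ratios and sort ascending (WSPT): [(9, 5), (9, 4), (9, 3), (3, 1), (5, 1)]
Compute weighted completion times:
  Job (p=9,w=5): C=9, w*C=5*9=45
  Job (p=9,w=4): C=18, w*C=4*18=72
  Job (p=9,w=3): C=27, w*C=3*27=81
  Job (p=3,w=1): C=30, w*C=1*30=30
  Job (p=5,w=1): C=35, w*C=1*35=35
Total weighted completion time = 263

263


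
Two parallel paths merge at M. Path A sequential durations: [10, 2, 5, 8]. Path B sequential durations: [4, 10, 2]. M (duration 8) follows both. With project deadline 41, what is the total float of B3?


Forward pass: ES(B3) = sum of predecessors on chain B = 14
EF = ES + duration = 14 + 2 = 16
Backward pass: LF(M) = deadline = 41; LS(M) = 41 - 8 = 33
LF(B3) = LS(M) - sum(successors on chain B) = 33 - 0 = 33
LS = LF - duration = 33 - 2 = 31
Total float = LS - ES = 31 - 14 = 17

17


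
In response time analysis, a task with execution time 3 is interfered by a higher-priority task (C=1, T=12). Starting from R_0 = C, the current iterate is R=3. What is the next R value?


R_next = C + ceil(R_prev / T_hp) * C_hp
ceil(3 / 12) = ceil(0.25) = 1
Interference = 1 * 1 = 1
R_next = 3 + 1 = 4

4


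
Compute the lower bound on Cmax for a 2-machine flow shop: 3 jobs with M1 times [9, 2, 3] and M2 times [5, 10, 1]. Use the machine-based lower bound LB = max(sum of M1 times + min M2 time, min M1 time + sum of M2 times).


LB1 = sum(M1 times) + min(M2 times) = 14 + 1 = 15
LB2 = min(M1 times) + sum(M2 times) = 2 + 16 = 18
Lower bound = max(LB1, LB2) = max(15, 18) = 18

18


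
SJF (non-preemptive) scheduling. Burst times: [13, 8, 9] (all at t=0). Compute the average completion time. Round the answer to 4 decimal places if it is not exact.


SJF order (ascending): [8, 9, 13]
Completion times:
  Job 1: burst=8, C=8
  Job 2: burst=9, C=17
  Job 3: burst=13, C=30
Average completion = 55/3 = 18.3333

18.3333


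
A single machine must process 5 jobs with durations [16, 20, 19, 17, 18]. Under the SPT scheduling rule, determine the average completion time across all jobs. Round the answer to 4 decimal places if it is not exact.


Sort jobs by processing time (SPT order): [16, 17, 18, 19, 20]
Compute completion times sequentially:
  Job 1: processing = 16, completes at 16
  Job 2: processing = 17, completes at 33
  Job 3: processing = 18, completes at 51
  Job 4: processing = 19, completes at 70
  Job 5: processing = 20, completes at 90
Sum of completion times = 260
Average completion time = 260/5 = 52.0

52.0


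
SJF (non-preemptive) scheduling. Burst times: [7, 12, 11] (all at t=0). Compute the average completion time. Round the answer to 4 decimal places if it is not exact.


SJF order (ascending): [7, 11, 12]
Completion times:
  Job 1: burst=7, C=7
  Job 2: burst=11, C=18
  Job 3: burst=12, C=30
Average completion = 55/3 = 18.3333

18.3333


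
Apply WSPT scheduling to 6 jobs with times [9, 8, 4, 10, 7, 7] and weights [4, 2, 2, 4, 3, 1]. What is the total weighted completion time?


Compute p/w ratios and sort ascending (WSPT): [(4, 2), (9, 4), (7, 3), (10, 4), (8, 2), (7, 1)]
Compute weighted completion times:
  Job (p=4,w=2): C=4, w*C=2*4=8
  Job (p=9,w=4): C=13, w*C=4*13=52
  Job (p=7,w=3): C=20, w*C=3*20=60
  Job (p=10,w=4): C=30, w*C=4*30=120
  Job (p=8,w=2): C=38, w*C=2*38=76
  Job (p=7,w=1): C=45, w*C=1*45=45
Total weighted completion time = 361

361


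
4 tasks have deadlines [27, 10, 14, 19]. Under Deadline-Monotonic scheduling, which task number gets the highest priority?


Sort tasks by relative deadline (ascending):
  Task 2: deadline = 10
  Task 3: deadline = 14
  Task 4: deadline = 19
  Task 1: deadline = 27
Priority order (highest first): [2, 3, 4, 1]
Highest priority task = 2

2


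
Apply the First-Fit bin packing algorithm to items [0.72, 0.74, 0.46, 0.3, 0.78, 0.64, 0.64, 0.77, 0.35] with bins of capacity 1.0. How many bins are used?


Place items sequentially using First-Fit:
  Item 0.72 -> new Bin 1
  Item 0.74 -> new Bin 2
  Item 0.46 -> new Bin 3
  Item 0.3 -> Bin 3 (now 0.76)
  Item 0.78 -> new Bin 4
  Item 0.64 -> new Bin 5
  Item 0.64 -> new Bin 6
  Item 0.77 -> new Bin 7
  Item 0.35 -> Bin 5 (now 0.99)
Total bins used = 7

7


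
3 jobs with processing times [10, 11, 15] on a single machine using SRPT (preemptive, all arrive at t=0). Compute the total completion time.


Since all jobs arrive at t=0, SRPT equals SPT ordering.
SPT order: [10, 11, 15]
Completion times:
  Job 1: p=10, C=10
  Job 2: p=11, C=21
  Job 3: p=15, C=36
Total completion time = 10 + 21 + 36 = 67

67


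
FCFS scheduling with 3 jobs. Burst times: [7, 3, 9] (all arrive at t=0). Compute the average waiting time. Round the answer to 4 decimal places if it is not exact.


FCFS order (as given): [7, 3, 9]
Waiting times:
  Job 1: wait = 0
  Job 2: wait = 7
  Job 3: wait = 10
Sum of waiting times = 17
Average waiting time = 17/3 = 5.6667

5.6667


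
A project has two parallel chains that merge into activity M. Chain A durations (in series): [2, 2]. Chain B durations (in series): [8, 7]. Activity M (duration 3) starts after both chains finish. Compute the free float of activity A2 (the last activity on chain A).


ES(A2) = sum of predecessors on chain A = 2
EF(A2) = ES + duration = 2 + 2 = 4
Successor of A2 is M. ES(M) = max(sum(A), sum(B)) = max(4, 15) = 15
Free float = ES(successor) - EF(current) = 15 - 4 = 11

11


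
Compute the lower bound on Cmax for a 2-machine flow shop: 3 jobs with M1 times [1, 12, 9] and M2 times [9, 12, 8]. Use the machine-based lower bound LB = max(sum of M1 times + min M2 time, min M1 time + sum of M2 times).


LB1 = sum(M1 times) + min(M2 times) = 22 + 8 = 30
LB2 = min(M1 times) + sum(M2 times) = 1 + 29 = 30
Lower bound = max(LB1, LB2) = max(30, 30) = 30

30


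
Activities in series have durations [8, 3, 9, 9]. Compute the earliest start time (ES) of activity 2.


Activity 2 starts after activities 1 through 1 complete.
Predecessor durations: [8]
ES = 8 = 8

8


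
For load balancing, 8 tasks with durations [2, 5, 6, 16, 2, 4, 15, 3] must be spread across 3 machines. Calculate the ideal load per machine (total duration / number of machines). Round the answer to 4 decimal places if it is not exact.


Total processing time = 2 + 5 + 6 + 16 + 2 + 4 + 15 + 3 = 53
Number of machines = 3
Ideal balanced load = 53 / 3 = 17.6667

17.6667


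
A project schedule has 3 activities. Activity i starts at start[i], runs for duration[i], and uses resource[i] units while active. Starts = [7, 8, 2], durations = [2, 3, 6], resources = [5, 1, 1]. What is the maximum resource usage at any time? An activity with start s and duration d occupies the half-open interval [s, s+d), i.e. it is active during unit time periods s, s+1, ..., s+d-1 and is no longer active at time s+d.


Each activity i is active on [start_i, start_i + duration_i).
Compute total resource usage per time slot:
  t=0: active resources = [], total = 0
  t=1: active resources = [], total = 0
  t=2: active resources = [1], total = 1
  t=3: active resources = [1], total = 1
  t=4: active resources = [1], total = 1
  t=5: active resources = [1], total = 1
  t=6: active resources = [1], total = 1
  t=7: active resources = [5, 1], total = 6
  t=8: active resources = [5, 1], total = 6
  t=9: active resources = [1], total = 1
  t=10: active resources = [1], total = 1
Peak resource demand = 6

6


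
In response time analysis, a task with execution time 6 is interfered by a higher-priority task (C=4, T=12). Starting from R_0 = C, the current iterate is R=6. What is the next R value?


R_next = C + ceil(R_prev / T_hp) * C_hp
ceil(6 / 12) = ceil(0.5) = 1
Interference = 1 * 4 = 4
R_next = 6 + 4 = 10

10


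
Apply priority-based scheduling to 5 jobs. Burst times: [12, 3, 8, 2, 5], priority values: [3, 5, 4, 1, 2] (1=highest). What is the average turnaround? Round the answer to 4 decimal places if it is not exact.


Sort by priority (ascending = highest first):
Order: [(1, 2), (2, 5), (3, 12), (4, 8), (5, 3)]
Completion times:
  Priority 1, burst=2, C=2
  Priority 2, burst=5, C=7
  Priority 3, burst=12, C=19
  Priority 4, burst=8, C=27
  Priority 5, burst=3, C=30
Average turnaround = 85/5 = 17.0

17.0


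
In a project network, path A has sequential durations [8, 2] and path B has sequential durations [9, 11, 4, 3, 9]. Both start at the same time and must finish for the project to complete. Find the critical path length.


Path A total = 8 + 2 = 10
Path B total = 9 + 11 + 4 + 3 + 9 = 36
Critical path = longest path = max(10, 36) = 36

36


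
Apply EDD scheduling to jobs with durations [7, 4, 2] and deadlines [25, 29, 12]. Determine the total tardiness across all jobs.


Sort by due date (EDD order): [(2, 12), (7, 25), (4, 29)]
Compute completion times and tardiness:
  Job 1: p=2, d=12, C=2, tardiness=max(0,2-12)=0
  Job 2: p=7, d=25, C=9, tardiness=max(0,9-25)=0
  Job 3: p=4, d=29, C=13, tardiness=max(0,13-29)=0
Total tardiness = 0

0


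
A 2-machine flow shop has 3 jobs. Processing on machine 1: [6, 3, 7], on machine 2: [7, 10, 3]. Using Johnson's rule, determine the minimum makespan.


Apply Johnson's rule:
  Group 1 (a <= b): [(2, 3, 10), (1, 6, 7)]
  Group 2 (a > b): [(3, 7, 3)]
Optimal job order: [2, 1, 3]
Schedule:
  Job 2: M1 done at 3, M2 done at 13
  Job 1: M1 done at 9, M2 done at 20
  Job 3: M1 done at 16, M2 done at 23
Makespan = 23

23


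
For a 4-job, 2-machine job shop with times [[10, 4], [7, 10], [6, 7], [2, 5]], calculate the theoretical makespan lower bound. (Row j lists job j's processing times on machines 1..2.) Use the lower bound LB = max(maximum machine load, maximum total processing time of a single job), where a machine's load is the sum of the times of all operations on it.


Machine loads:
  Machine 1: 10 + 7 + 6 + 2 = 25
  Machine 2: 4 + 10 + 7 + 5 = 26
Max machine load = 26
Job totals:
  Job 1: 14
  Job 2: 17
  Job 3: 13
  Job 4: 7
Max job total = 17
Lower bound = max(26, 17) = 26

26


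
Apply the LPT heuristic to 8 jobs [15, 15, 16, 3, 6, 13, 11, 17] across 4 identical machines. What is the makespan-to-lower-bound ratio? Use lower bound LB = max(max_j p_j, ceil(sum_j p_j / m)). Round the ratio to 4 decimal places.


LPT order: [17, 16, 15, 15, 13, 11, 6, 3]
Machine loads after assignment: [20, 22, 28, 26]
LPT makespan = 28
Lower bound = max(max_job, ceil(total/4)) = max(17, 24) = 24
Ratio = 28 / 24 = 1.1667

1.1667


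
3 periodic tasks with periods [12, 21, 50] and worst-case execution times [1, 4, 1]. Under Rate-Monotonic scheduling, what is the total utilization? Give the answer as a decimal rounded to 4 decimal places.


Compute individual utilizations (exact fractions):
  Task 1: C/T = 1/12 (approx. 0.0833)
  Task 2: C/T = 4/21 (approx. 0.1905)
  Task 3: C/T = 1/50 (approx. 0.02)
Total utilization U = 1/12 + 4/21 + 1/50 = 617/2100
Rounded to 4 decimal places: U = 0.2938
RM (Liu & Layland) bound for 3 tasks = 0.779763; compare with U = 617/2100 (approx. 0.293810)
U <= bound, so schedulable by RM sufficient condition.

0.2938


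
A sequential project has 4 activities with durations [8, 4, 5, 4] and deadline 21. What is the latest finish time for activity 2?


LF(activity 2) = deadline - sum of successor durations
Successors: activities 3 through 4 with durations [5, 4]
Sum of successor durations = 9
LF = 21 - 9 = 12

12


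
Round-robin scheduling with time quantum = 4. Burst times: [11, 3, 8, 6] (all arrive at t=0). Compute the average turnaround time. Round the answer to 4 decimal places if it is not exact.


Time quantum = 4
Execution trace:
  J1 runs 4 units, time = 4
  J2 runs 3 units, time = 7
  J3 runs 4 units, time = 11
  J4 runs 4 units, time = 15
  J1 runs 4 units, time = 19
  J3 runs 4 units, time = 23
  J4 runs 2 units, time = 25
  J1 runs 3 units, time = 28
Finish times: [28, 7, 23, 25]
Average turnaround = 83/4 = 20.75

20.75


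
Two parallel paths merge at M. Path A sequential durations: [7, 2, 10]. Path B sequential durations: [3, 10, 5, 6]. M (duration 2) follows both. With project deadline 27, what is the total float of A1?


Forward pass: ES(A1) = sum of predecessors on chain A = 0
EF = ES + duration = 0 + 7 = 7
Backward pass: LF(M) = deadline = 27; LS(M) = 27 - 2 = 25
LF(A1) = LS(M) - sum(successors on chain A) = 25 - 12 = 13
LS = LF - duration = 13 - 7 = 6
Total float = LS - ES = 6 - 0 = 6

6


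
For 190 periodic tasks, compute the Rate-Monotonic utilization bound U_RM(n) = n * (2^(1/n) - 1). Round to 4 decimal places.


Compute 2^(1/190) = 1.0036548056
Subtract 1: 1.0036548056 - 1 = 0.0036548056
Multiply by n: 190 * 0.0036548056 = 0.6944130640
Round to 4 dp: 0.6944

0.6944
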